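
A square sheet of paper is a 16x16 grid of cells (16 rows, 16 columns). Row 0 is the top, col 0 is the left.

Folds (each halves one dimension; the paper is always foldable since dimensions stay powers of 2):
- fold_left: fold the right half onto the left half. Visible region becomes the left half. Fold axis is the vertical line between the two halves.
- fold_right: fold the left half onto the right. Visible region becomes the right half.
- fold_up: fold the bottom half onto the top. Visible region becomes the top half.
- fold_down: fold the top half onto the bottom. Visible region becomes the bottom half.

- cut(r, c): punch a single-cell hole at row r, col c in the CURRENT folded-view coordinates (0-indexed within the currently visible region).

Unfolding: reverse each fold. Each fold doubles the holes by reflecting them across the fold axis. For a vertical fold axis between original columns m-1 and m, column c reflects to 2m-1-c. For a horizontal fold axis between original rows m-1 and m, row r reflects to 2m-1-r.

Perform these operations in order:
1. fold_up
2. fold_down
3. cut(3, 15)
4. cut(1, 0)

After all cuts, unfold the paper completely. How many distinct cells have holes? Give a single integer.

Op 1 fold_up: fold axis h@8; visible region now rows[0,8) x cols[0,16) = 8x16
Op 2 fold_down: fold axis h@4; visible region now rows[4,8) x cols[0,16) = 4x16
Op 3 cut(3, 15): punch at orig (7,15); cuts so far [(7, 15)]; region rows[4,8) x cols[0,16) = 4x16
Op 4 cut(1, 0): punch at orig (5,0); cuts so far [(5, 0), (7, 15)]; region rows[4,8) x cols[0,16) = 4x16
Unfold 1 (reflect across h@4): 4 holes -> [(0, 15), (2, 0), (5, 0), (7, 15)]
Unfold 2 (reflect across h@8): 8 holes -> [(0, 15), (2, 0), (5, 0), (7, 15), (8, 15), (10, 0), (13, 0), (15, 15)]

Answer: 8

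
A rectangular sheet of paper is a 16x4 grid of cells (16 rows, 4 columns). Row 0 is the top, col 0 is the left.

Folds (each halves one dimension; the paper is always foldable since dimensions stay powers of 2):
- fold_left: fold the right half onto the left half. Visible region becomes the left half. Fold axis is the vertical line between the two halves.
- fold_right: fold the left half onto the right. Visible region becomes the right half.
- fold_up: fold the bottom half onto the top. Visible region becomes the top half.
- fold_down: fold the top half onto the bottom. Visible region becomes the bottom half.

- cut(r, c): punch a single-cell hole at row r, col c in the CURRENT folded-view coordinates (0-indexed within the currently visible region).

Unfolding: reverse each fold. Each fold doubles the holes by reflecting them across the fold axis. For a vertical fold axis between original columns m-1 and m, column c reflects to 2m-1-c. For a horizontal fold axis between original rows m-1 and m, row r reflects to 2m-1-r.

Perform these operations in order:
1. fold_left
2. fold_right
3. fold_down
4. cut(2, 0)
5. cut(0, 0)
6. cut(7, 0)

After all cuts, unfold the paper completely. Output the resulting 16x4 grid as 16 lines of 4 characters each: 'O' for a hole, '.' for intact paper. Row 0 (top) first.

Op 1 fold_left: fold axis v@2; visible region now rows[0,16) x cols[0,2) = 16x2
Op 2 fold_right: fold axis v@1; visible region now rows[0,16) x cols[1,2) = 16x1
Op 3 fold_down: fold axis h@8; visible region now rows[8,16) x cols[1,2) = 8x1
Op 4 cut(2, 0): punch at orig (10,1); cuts so far [(10, 1)]; region rows[8,16) x cols[1,2) = 8x1
Op 5 cut(0, 0): punch at orig (8,1); cuts so far [(8, 1), (10, 1)]; region rows[8,16) x cols[1,2) = 8x1
Op 6 cut(7, 0): punch at orig (15,1); cuts so far [(8, 1), (10, 1), (15, 1)]; region rows[8,16) x cols[1,2) = 8x1
Unfold 1 (reflect across h@8): 6 holes -> [(0, 1), (5, 1), (7, 1), (8, 1), (10, 1), (15, 1)]
Unfold 2 (reflect across v@1): 12 holes -> [(0, 0), (0, 1), (5, 0), (5, 1), (7, 0), (7, 1), (8, 0), (8, 1), (10, 0), (10, 1), (15, 0), (15, 1)]
Unfold 3 (reflect across v@2): 24 holes -> [(0, 0), (0, 1), (0, 2), (0, 3), (5, 0), (5, 1), (5, 2), (5, 3), (7, 0), (7, 1), (7, 2), (7, 3), (8, 0), (8, 1), (8, 2), (8, 3), (10, 0), (10, 1), (10, 2), (10, 3), (15, 0), (15, 1), (15, 2), (15, 3)]

Answer: OOOO
....
....
....
....
OOOO
....
OOOO
OOOO
....
OOOO
....
....
....
....
OOOO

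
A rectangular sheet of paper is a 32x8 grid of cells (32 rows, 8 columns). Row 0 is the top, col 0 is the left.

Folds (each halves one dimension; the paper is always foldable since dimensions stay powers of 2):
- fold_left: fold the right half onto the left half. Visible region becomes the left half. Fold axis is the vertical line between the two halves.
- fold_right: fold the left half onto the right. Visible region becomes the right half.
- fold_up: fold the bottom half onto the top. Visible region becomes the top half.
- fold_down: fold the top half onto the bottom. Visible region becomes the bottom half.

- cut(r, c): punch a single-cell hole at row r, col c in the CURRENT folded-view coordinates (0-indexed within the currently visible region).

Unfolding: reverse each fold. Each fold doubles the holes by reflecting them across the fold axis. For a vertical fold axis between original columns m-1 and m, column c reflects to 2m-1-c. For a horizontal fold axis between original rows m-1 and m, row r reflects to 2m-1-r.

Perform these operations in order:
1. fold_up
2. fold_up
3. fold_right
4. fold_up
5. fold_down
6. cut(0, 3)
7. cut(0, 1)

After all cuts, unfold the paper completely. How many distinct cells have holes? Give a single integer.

Answer: 64

Derivation:
Op 1 fold_up: fold axis h@16; visible region now rows[0,16) x cols[0,8) = 16x8
Op 2 fold_up: fold axis h@8; visible region now rows[0,8) x cols[0,8) = 8x8
Op 3 fold_right: fold axis v@4; visible region now rows[0,8) x cols[4,8) = 8x4
Op 4 fold_up: fold axis h@4; visible region now rows[0,4) x cols[4,8) = 4x4
Op 5 fold_down: fold axis h@2; visible region now rows[2,4) x cols[4,8) = 2x4
Op 6 cut(0, 3): punch at orig (2,7); cuts so far [(2, 7)]; region rows[2,4) x cols[4,8) = 2x4
Op 7 cut(0, 1): punch at orig (2,5); cuts so far [(2, 5), (2, 7)]; region rows[2,4) x cols[4,8) = 2x4
Unfold 1 (reflect across h@2): 4 holes -> [(1, 5), (1, 7), (2, 5), (2, 7)]
Unfold 2 (reflect across h@4): 8 holes -> [(1, 5), (1, 7), (2, 5), (2, 7), (5, 5), (5, 7), (6, 5), (6, 7)]
Unfold 3 (reflect across v@4): 16 holes -> [(1, 0), (1, 2), (1, 5), (1, 7), (2, 0), (2, 2), (2, 5), (2, 7), (5, 0), (5, 2), (5, 5), (5, 7), (6, 0), (6, 2), (6, 5), (6, 7)]
Unfold 4 (reflect across h@8): 32 holes -> [(1, 0), (1, 2), (1, 5), (1, 7), (2, 0), (2, 2), (2, 5), (2, 7), (5, 0), (5, 2), (5, 5), (5, 7), (6, 0), (6, 2), (6, 5), (6, 7), (9, 0), (9, 2), (9, 5), (9, 7), (10, 0), (10, 2), (10, 5), (10, 7), (13, 0), (13, 2), (13, 5), (13, 7), (14, 0), (14, 2), (14, 5), (14, 7)]
Unfold 5 (reflect across h@16): 64 holes -> [(1, 0), (1, 2), (1, 5), (1, 7), (2, 0), (2, 2), (2, 5), (2, 7), (5, 0), (5, 2), (5, 5), (5, 7), (6, 0), (6, 2), (6, 5), (6, 7), (9, 0), (9, 2), (9, 5), (9, 7), (10, 0), (10, 2), (10, 5), (10, 7), (13, 0), (13, 2), (13, 5), (13, 7), (14, 0), (14, 2), (14, 5), (14, 7), (17, 0), (17, 2), (17, 5), (17, 7), (18, 0), (18, 2), (18, 5), (18, 7), (21, 0), (21, 2), (21, 5), (21, 7), (22, 0), (22, 2), (22, 5), (22, 7), (25, 0), (25, 2), (25, 5), (25, 7), (26, 0), (26, 2), (26, 5), (26, 7), (29, 0), (29, 2), (29, 5), (29, 7), (30, 0), (30, 2), (30, 5), (30, 7)]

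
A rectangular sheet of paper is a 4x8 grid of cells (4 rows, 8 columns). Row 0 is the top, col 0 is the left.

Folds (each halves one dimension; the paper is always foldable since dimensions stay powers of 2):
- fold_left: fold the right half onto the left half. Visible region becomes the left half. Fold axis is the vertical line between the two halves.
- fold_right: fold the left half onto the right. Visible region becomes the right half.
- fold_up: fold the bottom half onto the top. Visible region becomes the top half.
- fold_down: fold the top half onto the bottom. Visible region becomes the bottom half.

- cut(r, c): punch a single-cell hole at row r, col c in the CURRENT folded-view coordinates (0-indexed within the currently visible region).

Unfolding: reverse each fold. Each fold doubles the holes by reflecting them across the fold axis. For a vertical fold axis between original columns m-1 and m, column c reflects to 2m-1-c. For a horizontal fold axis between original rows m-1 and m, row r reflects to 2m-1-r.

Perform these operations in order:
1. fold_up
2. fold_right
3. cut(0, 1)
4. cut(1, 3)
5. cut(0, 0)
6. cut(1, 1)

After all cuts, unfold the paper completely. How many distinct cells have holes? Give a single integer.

Answer: 16

Derivation:
Op 1 fold_up: fold axis h@2; visible region now rows[0,2) x cols[0,8) = 2x8
Op 2 fold_right: fold axis v@4; visible region now rows[0,2) x cols[4,8) = 2x4
Op 3 cut(0, 1): punch at orig (0,5); cuts so far [(0, 5)]; region rows[0,2) x cols[4,8) = 2x4
Op 4 cut(1, 3): punch at orig (1,7); cuts so far [(0, 5), (1, 7)]; region rows[0,2) x cols[4,8) = 2x4
Op 5 cut(0, 0): punch at orig (0,4); cuts so far [(0, 4), (0, 5), (1, 7)]; region rows[0,2) x cols[4,8) = 2x4
Op 6 cut(1, 1): punch at orig (1,5); cuts so far [(0, 4), (0, 5), (1, 5), (1, 7)]; region rows[0,2) x cols[4,8) = 2x4
Unfold 1 (reflect across v@4): 8 holes -> [(0, 2), (0, 3), (0, 4), (0, 5), (1, 0), (1, 2), (1, 5), (1, 7)]
Unfold 2 (reflect across h@2): 16 holes -> [(0, 2), (0, 3), (0, 4), (0, 5), (1, 0), (1, 2), (1, 5), (1, 7), (2, 0), (2, 2), (2, 5), (2, 7), (3, 2), (3, 3), (3, 4), (3, 5)]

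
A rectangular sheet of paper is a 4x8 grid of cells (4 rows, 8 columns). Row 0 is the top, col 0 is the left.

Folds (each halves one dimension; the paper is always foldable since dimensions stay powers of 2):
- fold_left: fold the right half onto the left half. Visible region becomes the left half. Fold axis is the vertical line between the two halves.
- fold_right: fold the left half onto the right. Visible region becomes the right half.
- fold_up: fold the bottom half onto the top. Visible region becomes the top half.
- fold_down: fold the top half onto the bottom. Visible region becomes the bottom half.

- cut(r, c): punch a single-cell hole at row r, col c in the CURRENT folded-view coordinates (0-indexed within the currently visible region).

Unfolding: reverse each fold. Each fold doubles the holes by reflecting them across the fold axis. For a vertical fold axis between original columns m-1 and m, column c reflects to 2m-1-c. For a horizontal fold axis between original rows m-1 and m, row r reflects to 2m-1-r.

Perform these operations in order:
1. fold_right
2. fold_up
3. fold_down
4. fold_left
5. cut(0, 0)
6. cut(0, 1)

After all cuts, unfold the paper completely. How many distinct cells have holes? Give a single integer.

Answer: 32

Derivation:
Op 1 fold_right: fold axis v@4; visible region now rows[0,4) x cols[4,8) = 4x4
Op 2 fold_up: fold axis h@2; visible region now rows[0,2) x cols[4,8) = 2x4
Op 3 fold_down: fold axis h@1; visible region now rows[1,2) x cols[4,8) = 1x4
Op 4 fold_left: fold axis v@6; visible region now rows[1,2) x cols[4,6) = 1x2
Op 5 cut(0, 0): punch at orig (1,4); cuts so far [(1, 4)]; region rows[1,2) x cols[4,6) = 1x2
Op 6 cut(0, 1): punch at orig (1,5); cuts so far [(1, 4), (1, 5)]; region rows[1,2) x cols[4,6) = 1x2
Unfold 1 (reflect across v@6): 4 holes -> [(1, 4), (1, 5), (1, 6), (1, 7)]
Unfold 2 (reflect across h@1): 8 holes -> [(0, 4), (0, 5), (0, 6), (0, 7), (1, 4), (1, 5), (1, 6), (1, 7)]
Unfold 3 (reflect across h@2): 16 holes -> [(0, 4), (0, 5), (0, 6), (0, 7), (1, 4), (1, 5), (1, 6), (1, 7), (2, 4), (2, 5), (2, 6), (2, 7), (3, 4), (3, 5), (3, 6), (3, 7)]
Unfold 4 (reflect across v@4): 32 holes -> [(0, 0), (0, 1), (0, 2), (0, 3), (0, 4), (0, 5), (0, 6), (0, 7), (1, 0), (1, 1), (1, 2), (1, 3), (1, 4), (1, 5), (1, 6), (1, 7), (2, 0), (2, 1), (2, 2), (2, 3), (2, 4), (2, 5), (2, 6), (2, 7), (3, 0), (3, 1), (3, 2), (3, 3), (3, 4), (3, 5), (3, 6), (3, 7)]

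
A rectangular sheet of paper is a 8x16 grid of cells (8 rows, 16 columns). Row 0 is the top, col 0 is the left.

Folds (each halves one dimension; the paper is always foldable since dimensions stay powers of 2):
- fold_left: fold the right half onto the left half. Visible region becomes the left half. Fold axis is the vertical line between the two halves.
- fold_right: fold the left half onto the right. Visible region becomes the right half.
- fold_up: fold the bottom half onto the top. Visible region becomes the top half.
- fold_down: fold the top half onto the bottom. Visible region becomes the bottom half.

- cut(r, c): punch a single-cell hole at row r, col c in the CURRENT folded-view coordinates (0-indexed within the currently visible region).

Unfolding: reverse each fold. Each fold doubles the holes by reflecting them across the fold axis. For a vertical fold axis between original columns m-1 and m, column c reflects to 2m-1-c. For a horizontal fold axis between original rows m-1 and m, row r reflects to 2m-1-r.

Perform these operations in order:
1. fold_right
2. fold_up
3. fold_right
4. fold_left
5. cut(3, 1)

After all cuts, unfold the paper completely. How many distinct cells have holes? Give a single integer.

Answer: 16

Derivation:
Op 1 fold_right: fold axis v@8; visible region now rows[0,8) x cols[8,16) = 8x8
Op 2 fold_up: fold axis h@4; visible region now rows[0,4) x cols[8,16) = 4x8
Op 3 fold_right: fold axis v@12; visible region now rows[0,4) x cols[12,16) = 4x4
Op 4 fold_left: fold axis v@14; visible region now rows[0,4) x cols[12,14) = 4x2
Op 5 cut(3, 1): punch at orig (3,13); cuts so far [(3, 13)]; region rows[0,4) x cols[12,14) = 4x2
Unfold 1 (reflect across v@14): 2 holes -> [(3, 13), (3, 14)]
Unfold 2 (reflect across v@12): 4 holes -> [(3, 9), (3, 10), (3, 13), (3, 14)]
Unfold 3 (reflect across h@4): 8 holes -> [(3, 9), (3, 10), (3, 13), (3, 14), (4, 9), (4, 10), (4, 13), (4, 14)]
Unfold 4 (reflect across v@8): 16 holes -> [(3, 1), (3, 2), (3, 5), (3, 6), (3, 9), (3, 10), (3, 13), (3, 14), (4, 1), (4, 2), (4, 5), (4, 6), (4, 9), (4, 10), (4, 13), (4, 14)]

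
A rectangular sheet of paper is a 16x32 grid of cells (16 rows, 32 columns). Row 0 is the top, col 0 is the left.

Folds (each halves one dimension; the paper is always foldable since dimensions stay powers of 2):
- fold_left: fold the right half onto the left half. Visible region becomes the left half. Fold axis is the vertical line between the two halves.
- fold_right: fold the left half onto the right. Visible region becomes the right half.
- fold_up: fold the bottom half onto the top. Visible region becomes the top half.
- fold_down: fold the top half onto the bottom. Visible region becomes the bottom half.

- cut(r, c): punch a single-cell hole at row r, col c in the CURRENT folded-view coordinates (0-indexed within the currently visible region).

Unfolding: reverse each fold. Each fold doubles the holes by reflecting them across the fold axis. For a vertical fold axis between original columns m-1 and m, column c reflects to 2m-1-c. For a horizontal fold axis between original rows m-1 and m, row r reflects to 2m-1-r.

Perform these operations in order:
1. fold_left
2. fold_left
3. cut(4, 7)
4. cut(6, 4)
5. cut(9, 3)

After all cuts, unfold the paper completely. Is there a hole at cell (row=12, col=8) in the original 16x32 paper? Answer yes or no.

Op 1 fold_left: fold axis v@16; visible region now rows[0,16) x cols[0,16) = 16x16
Op 2 fold_left: fold axis v@8; visible region now rows[0,16) x cols[0,8) = 16x8
Op 3 cut(4, 7): punch at orig (4,7); cuts so far [(4, 7)]; region rows[0,16) x cols[0,8) = 16x8
Op 4 cut(6, 4): punch at orig (6,4); cuts so far [(4, 7), (6, 4)]; region rows[0,16) x cols[0,8) = 16x8
Op 5 cut(9, 3): punch at orig (9,3); cuts so far [(4, 7), (6, 4), (9, 3)]; region rows[0,16) x cols[0,8) = 16x8
Unfold 1 (reflect across v@8): 6 holes -> [(4, 7), (4, 8), (6, 4), (6, 11), (9, 3), (9, 12)]
Unfold 2 (reflect across v@16): 12 holes -> [(4, 7), (4, 8), (4, 23), (4, 24), (6, 4), (6, 11), (6, 20), (6, 27), (9, 3), (9, 12), (9, 19), (9, 28)]
Holes: [(4, 7), (4, 8), (4, 23), (4, 24), (6, 4), (6, 11), (6, 20), (6, 27), (9, 3), (9, 12), (9, 19), (9, 28)]

Answer: no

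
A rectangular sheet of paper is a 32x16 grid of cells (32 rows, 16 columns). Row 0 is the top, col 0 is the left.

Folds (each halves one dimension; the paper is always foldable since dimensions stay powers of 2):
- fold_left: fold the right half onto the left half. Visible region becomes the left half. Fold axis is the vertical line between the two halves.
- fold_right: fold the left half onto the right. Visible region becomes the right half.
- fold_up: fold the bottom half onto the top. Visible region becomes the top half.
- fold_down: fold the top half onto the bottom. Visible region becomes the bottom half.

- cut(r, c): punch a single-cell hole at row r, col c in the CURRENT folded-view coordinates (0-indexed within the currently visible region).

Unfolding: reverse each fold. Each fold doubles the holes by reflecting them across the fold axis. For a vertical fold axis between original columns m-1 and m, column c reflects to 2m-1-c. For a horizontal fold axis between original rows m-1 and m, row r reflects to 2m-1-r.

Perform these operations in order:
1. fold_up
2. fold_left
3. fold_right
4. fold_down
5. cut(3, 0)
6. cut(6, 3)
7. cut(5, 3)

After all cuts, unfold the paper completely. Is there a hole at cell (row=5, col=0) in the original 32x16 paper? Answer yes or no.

Op 1 fold_up: fold axis h@16; visible region now rows[0,16) x cols[0,16) = 16x16
Op 2 fold_left: fold axis v@8; visible region now rows[0,16) x cols[0,8) = 16x8
Op 3 fold_right: fold axis v@4; visible region now rows[0,16) x cols[4,8) = 16x4
Op 4 fold_down: fold axis h@8; visible region now rows[8,16) x cols[4,8) = 8x4
Op 5 cut(3, 0): punch at orig (11,4); cuts so far [(11, 4)]; region rows[8,16) x cols[4,8) = 8x4
Op 6 cut(6, 3): punch at orig (14,7); cuts so far [(11, 4), (14, 7)]; region rows[8,16) x cols[4,8) = 8x4
Op 7 cut(5, 3): punch at orig (13,7); cuts so far [(11, 4), (13, 7), (14, 7)]; region rows[8,16) x cols[4,8) = 8x4
Unfold 1 (reflect across h@8): 6 holes -> [(1, 7), (2, 7), (4, 4), (11, 4), (13, 7), (14, 7)]
Unfold 2 (reflect across v@4): 12 holes -> [(1, 0), (1, 7), (2, 0), (2, 7), (4, 3), (4, 4), (11, 3), (11, 4), (13, 0), (13, 7), (14, 0), (14, 7)]
Unfold 3 (reflect across v@8): 24 holes -> [(1, 0), (1, 7), (1, 8), (1, 15), (2, 0), (2, 7), (2, 8), (2, 15), (4, 3), (4, 4), (4, 11), (4, 12), (11, 3), (11, 4), (11, 11), (11, 12), (13, 0), (13, 7), (13, 8), (13, 15), (14, 0), (14, 7), (14, 8), (14, 15)]
Unfold 4 (reflect across h@16): 48 holes -> [(1, 0), (1, 7), (1, 8), (1, 15), (2, 0), (2, 7), (2, 8), (2, 15), (4, 3), (4, 4), (4, 11), (4, 12), (11, 3), (11, 4), (11, 11), (11, 12), (13, 0), (13, 7), (13, 8), (13, 15), (14, 0), (14, 7), (14, 8), (14, 15), (17, 0), (17, 7), (17, 8), (17, 15), (18, 0), (18, 7), (18, 8), (18, 15), (20, 3), (20, 4), (20, 11), (20, 12), (27, 3), (27, 4), (27, 11), (27, 12), (29, 0), (29, 7), (29, 8), (29, 15), (30, 0), (30, 7), (30, 8), (30, 15)]
Holes: [(1, 0), (1, 7), (1, 8), (1, 15), (2, 0), (2, 7), (2, 8), (2, 15), (4, 3), (4, 4), (4, 11), (4, 12), (11, 3), (11, 4), (11, 11), (11, 12), (13, 0), (13, 7), (13, 8), (13, 15), (14, 0), (14, 7), (14, 8), (14, 15), (17, 0), (17, 7), (17, 8), (17, 15), (18, 0), (18, 7), (18, 8), (18, 15), (20, 3), (20, 4), (20, 11), (20, 12), (27, 3), (27, 4), (27, 11), (27, 12), (29, 0), (29, 7), (29, 8), (29, 15), (30, 0), (30, 7), (30, 8), (30, 15)]

Answer: no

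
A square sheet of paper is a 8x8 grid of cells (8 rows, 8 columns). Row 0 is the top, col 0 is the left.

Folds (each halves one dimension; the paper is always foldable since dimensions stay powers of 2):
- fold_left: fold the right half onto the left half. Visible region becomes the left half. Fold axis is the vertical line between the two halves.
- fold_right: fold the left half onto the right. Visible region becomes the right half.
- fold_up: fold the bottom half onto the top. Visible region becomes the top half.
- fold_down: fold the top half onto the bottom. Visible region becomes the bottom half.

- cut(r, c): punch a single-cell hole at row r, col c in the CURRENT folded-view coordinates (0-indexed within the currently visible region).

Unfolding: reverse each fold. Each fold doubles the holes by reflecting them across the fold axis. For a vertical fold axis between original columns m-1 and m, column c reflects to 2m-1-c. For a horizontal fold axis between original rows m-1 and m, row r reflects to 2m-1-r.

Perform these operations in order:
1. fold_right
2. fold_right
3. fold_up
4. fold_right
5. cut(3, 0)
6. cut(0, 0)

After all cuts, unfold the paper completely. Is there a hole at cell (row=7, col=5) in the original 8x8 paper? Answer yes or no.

Op 1 fold_right: fold axis v@4; visible region now rows[0,8) x cols[4,8) = 8x4
Op 2 fold_right: fold axis v@6; visible region now rows[0,8) x cols[6,8) = 8x2
Op 3 fold_up: fold axis h@4; visible region now rows[0,4) x cols[6,8) = 4x2
Op 4 fold_right: fold axis v@7; visible region now rows[0,4) x cols[7,8) = 4x1
Op 5 cut(3, 0): punch at orig (3,7); cuts so far [(3, 7)]; region rows[0,4) x cols[7,8) = 4x1
Op 6 cut(0, 0): punch at orig (0,7); cuts so far [(0, 7), (3, 7)]; region rows[0,4) x cols[7,8) = 4x1
Unfold 1 (reflect across v@7): 4 holes -> [(0, 6), (0, 7), (3, 6), (3, 7)]
Unfold 2 (reflect across h@4): 8 holes -> [(0, 6), (0, 7), (3, 6), (3, 7), (4, 6), (4, 7), (7, 6), (7, 7)]
Unfold 3 (reflect across v@6): 16 holes -> [(0, 4), (0, 5), (0, 6), (0, 7), (3, 4), (3, 5), (3, 6), (3, 7), (4, 4), (4, 5), (4, 6), (4, 7), (7, 4), (7, 5), (7, 6), (7, 7)]
Unfold 4 (reflect across v@4): 32 holes -> [(0, 0), (0, 1), (0, 2), (0, 3), (0, 4), (0, 5), (0, 6), (0, 7), (3, 0), (3, 1), (3, 2), (3, 3), (3, 4), (3, 5), (3, 6), (3, 7), (4, 0), (4, 1), (4, 2), (4, 3), (4, 4), (4, 5), (4, 6), (4, 7), (7, 0), (7, 1), (7, 2), (7, 3), (7, 4), (7, 5), (7, 6), (7, 7)]
Holes: [(0, 0), (0, 1), (0, 2), (0, 3), (0, 4), (0, 5), (0, 6), (0, 7), (3, 0), (3, 1), (3, 2), (3, 3), (3, 4), (3, 5), (3, 6), (3, 7), (4, 0), (4, 1), (4, 2), (4, 3), (4, 4), (4, 5), (4, 6), (4, 7), (7, 0), (7, 1), (7, 2), (7, 3), (7, 4), (7, 5), (7, 6), (7, 7)]

Answer: yes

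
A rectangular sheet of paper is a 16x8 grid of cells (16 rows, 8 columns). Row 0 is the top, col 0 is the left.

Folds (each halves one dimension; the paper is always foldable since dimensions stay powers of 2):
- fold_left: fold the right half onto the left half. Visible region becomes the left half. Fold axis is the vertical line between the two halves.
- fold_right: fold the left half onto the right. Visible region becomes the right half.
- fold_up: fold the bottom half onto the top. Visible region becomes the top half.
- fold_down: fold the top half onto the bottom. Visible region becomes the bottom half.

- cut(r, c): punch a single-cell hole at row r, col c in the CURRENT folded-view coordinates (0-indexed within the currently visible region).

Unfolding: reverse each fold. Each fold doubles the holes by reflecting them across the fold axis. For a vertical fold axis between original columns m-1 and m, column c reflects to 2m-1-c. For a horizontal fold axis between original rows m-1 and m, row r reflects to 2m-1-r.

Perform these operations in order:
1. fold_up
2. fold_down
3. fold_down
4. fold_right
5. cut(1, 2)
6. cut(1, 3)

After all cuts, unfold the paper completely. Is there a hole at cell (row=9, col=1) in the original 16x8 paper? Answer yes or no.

Answer: no

Derivation:
Op 1 fold_up: fold axis h@8; visible region now rows[0,8) x cols[0,8) = 8x8
Op 2 fold_down: fold axis h@4; visible region now rows[4,8) x cols[0,8) = 4x8
Op 3 fold_down: fold axis h@6; visible region now rows[6,8) x cols[0,8) = 2x8
Op 4 fold_right: fold axis v@4; visible region now rows[6,8) x cols[4,8) = 2x4
Op 5 cut(1, 2): punch at orig (7,6); cuts so far [(7, 6)]; region rows[6,8) x cols[4,8) = 2x4
Op 6 cut(1, 3): punch at orig (7,7); cuts so far [(7, 6), (7, 7)]; region rows[6,8) x cols[4,8) = 2x4
Unfold 1 (reflect across v@4): 4 holes -> [(7, 0), (7, 1), (7, 6), (7, 7)]
Unfold 2 (reflect across h@6): 8 holes -> [(4, 0), (4, 1), (4, 6), (4, 7), (7, 0), (7, 1), (7, 6), (7, 7)]
Unfold 3 (reflect across h@4): 16 holes -> [(0, 0), (0, 1), (0, 6), (0, 7), (3, 0), (3, 1), (3, 6), (3, 7), (4, 0), (4, 1), (4, 6), (4, 7), (7, 0), (7, 1), (7, 6), (7, 7)]
Unfold 4 (reflect across h@8): 32 holes -> [(0, 0), (0, 1), (0, 6), (0, 7), (3, 0), (3, 1), (3, 6), (3, 7), (4, 0), (4, 1), (4, 6), (4, 7), (7, 0), (7, 1), (7, 6), (7, 7), (8, 0), (8, 1), (8, 6), (8, 7), (11, 0), (11, 1), (11, 6), (11, 7), (12, 0), (12, 1), (12, 6), (12, 7), (15, 0), (15, 1), (15, 6), (15, 7)]
Holes: [(0, 0), (0, 1), (0, 6), (0, 7), (3, 0), (3, 1), (3, 6), (3, 7), (4, 0), (4, 1), (4, 6), (4, 7), (7, 0), (7, 1), (7, 6), (7, 7), (8, 0), (8, 1), (8, 6), (8, 7), (11, 0), (11, 1), (11, 6), (11, 7), (12, 0), (12, 1), (12, 6), (12, 7), (15, 0), (15, 1), (15, 6), (15, 7)]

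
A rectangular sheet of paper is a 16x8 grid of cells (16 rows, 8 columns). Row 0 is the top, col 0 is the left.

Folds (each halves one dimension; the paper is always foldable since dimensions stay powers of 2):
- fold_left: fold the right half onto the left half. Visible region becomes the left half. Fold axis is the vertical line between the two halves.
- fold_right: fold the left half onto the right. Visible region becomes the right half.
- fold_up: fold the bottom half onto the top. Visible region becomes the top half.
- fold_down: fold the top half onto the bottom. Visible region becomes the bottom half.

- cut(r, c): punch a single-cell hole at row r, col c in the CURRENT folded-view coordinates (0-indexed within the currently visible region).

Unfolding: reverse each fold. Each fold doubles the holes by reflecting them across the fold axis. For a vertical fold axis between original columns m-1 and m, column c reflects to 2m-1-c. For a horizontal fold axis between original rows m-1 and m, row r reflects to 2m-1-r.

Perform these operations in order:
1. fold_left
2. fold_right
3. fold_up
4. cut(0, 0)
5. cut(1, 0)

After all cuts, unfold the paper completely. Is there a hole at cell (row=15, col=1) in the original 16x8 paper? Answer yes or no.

Op 1 fold_left: fold axis v@4; visible region now rows[0,16) x cols[0,4) = 16x4
Op 2 fold_right: fold axis v@2; visible region now rows[0,16) x cols[2,4) = 16x2
Op 3 fold_up: fold axis h@8; visible region now rows[0,8) x cols[2,4) = 8x2
Op 4 cut(0, 0): punch at orig (0,2); cuts so far [(0, 2)]; region rows[0,8) x cols[2,4) = 8x2
Op 5 cut(1, 0): punch at orig (1,2); cuts so far [(0, 2), (1, 2)]; region rows[0,8) x cols[2,4) = 8x2
Unfold 1 (reflect across h@8): 4 holes -> [(0, 2), (1, 2), (14, 2), (15, 2)]
Unfold 2 (reflect across v@2): 8 holes -> [(0, 1), (0, 2), (1, 1), (1, 2), (14, 1), (14, 2), (15, 1), (15, 2)]
Unfold 3 (reflect across v@4): 16 holes -> [(0, 1), (0, 2), (0, 5), (0, 6), (1, 1), (1, 2), (1, 5), (1, 6), (14, 1), (14, 2), (14, 5), (14, 6), (15, 1), (15, 2), (15, 5), (15, 6)]
Holes: [(0, 1), (0, 2), (0, 5), (0, 6), (1, 1), (1, 2), (1, 5), (1, 6), (14, 1), (14, 2), (14, 5), (14, 6), (15, 1), (15, 2), (15, 5), (15, 6)]

Answer: yes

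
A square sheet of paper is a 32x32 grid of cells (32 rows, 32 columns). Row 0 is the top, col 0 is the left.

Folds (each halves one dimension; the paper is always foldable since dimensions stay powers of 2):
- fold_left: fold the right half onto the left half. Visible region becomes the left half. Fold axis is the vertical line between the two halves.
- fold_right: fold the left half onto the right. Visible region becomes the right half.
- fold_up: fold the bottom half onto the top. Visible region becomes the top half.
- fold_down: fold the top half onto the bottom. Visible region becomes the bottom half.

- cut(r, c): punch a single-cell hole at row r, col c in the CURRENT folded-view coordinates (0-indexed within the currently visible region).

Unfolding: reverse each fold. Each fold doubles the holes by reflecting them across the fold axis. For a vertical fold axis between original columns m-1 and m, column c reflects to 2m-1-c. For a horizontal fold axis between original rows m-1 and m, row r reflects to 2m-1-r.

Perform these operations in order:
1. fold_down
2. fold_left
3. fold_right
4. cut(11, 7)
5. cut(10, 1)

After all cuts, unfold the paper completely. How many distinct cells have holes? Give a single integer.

Answer: 16

Derivation:
Op 1 fold_down: fold axis h@16; visible region now rows[16,32) x cols[0,32) = 16x32
Op 2 fold_left: fold axis v@16; visible region now rows[16,32) x cols[0,16) = 16x16
Op 3 fold_right: fold axis v@8; visible region now rows[16,32) x cols[8,16) = 16x8
Op 4 cut(11, 7): punch at orig (27,15); cuts so far [(27, 15)]; region rows[16,32) x cols[8,16) = 16x8
Op 5 cut(10, 1): punch at orig (26,9); cuts so far [(26, 9), (27, 15)]; region rows[16,32) x cols[8,16) = 16x8
Unfold 1 (reflect across v@8): 4 holes -> [(26, 6), (26, 9), (27, 0), (27, 15)]
Unfold 2 (reflect across v@16): 8 holes -> [(26, 6), (26, 9), (26, 22), (26, 25), (27, 0), (27, 15), (27, 16), (27, 31)]
Unfold 3 (reflect across h@16): 16 holes -> [(4, 0), (4, 15), (4, 16), (4, 31), (5, 6), (5, 9), (5, 22), (5, 25), (26, 6), (26, 9), (26, 22), (26, 25), (27, 0), (27, 15), (27, 16), (27, 31)]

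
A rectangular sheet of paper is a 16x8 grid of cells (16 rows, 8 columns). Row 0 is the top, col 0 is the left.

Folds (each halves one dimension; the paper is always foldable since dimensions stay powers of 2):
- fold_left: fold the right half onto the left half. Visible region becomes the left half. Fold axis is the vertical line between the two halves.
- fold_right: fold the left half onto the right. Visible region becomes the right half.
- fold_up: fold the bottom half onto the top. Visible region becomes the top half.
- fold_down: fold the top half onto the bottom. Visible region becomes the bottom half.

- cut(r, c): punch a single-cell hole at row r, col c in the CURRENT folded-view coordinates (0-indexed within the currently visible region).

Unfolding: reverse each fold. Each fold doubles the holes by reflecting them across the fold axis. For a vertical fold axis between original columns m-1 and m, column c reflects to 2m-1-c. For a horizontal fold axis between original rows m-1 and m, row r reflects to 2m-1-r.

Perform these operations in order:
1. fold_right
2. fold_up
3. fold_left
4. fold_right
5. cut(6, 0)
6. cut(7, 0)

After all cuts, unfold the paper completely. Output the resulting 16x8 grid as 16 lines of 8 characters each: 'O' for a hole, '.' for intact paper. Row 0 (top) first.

Op 1 fold_right: fold axis v@4; visible region now rows[0,16) x cols[4,8) = 16x4
Op 2 fold_up: fold axis h@8; visible region now rows[0,8) x cols[4,8) = 8x4
Op 3 fold_left: fold axis v@6; visible region now rows[0,8) x cols[4,6) = 8x2
Op 4 fold_right: fold axis v@5; visible region now rows[0,8) x cols[5,6) = 8x1
Op 5 cut(6, 0): punch at orig (6,5); cuts so far [(6, 5)]; region rows[0,8) x cols[5,6) = 8x1
Op 6 cut(7, 0): punch at orig (7,5); cuts so far [(6, 5), (7, 5)]; region rows[0,8) x cols[5,6) = 8x1
Unfold 1 (reflect across v@5): 4 holes -> [(6, 4), (6, 5), (7, 4), (7, 5)]
Unfold 2 (reflect across v@6): 8 holes -> [(6, 4), (6, 5), (6, 6), (6, 7), (7, 4), (7, 5), (7, 6), (7, 7)]
Unfold 3 (reflect across h@8): 16 holes -> [(6, 4), (6, 5), (6, 6), (6, 7), (7, 4), (7, 5), (7, 6), (7, 7), (8, 4), (8, 5), (8, 6), (8, 7), (9, 4), (9, 5), (9, 6), (9, 7)]
Unfold 4 (reflect across v@4): 32 holes -> [(6, 0), (6, 1), (6, 2), (6, 3), (6, 4), (6, 5), (6, 6), (6, 7), (7, 0), (7, 1), (7, 2), (7, 3), (7, 4), (7, 5), (7, 6), (7, 7), (8, 0), (8, 1), (8, 2), (8, 3), (8, 4), (8, 5), (8, 6), (8, 7), (9, 0), (9, 1), (9, 2), (9, 3), (9, 4), (9, 5), (9, 6), (9, 7)]

Answer: ........
........
........
........
........
........
OOOOOOOO
OOOOOOOO
OOOOOOOO
OOOOOOOO
........
........
........
........
........
........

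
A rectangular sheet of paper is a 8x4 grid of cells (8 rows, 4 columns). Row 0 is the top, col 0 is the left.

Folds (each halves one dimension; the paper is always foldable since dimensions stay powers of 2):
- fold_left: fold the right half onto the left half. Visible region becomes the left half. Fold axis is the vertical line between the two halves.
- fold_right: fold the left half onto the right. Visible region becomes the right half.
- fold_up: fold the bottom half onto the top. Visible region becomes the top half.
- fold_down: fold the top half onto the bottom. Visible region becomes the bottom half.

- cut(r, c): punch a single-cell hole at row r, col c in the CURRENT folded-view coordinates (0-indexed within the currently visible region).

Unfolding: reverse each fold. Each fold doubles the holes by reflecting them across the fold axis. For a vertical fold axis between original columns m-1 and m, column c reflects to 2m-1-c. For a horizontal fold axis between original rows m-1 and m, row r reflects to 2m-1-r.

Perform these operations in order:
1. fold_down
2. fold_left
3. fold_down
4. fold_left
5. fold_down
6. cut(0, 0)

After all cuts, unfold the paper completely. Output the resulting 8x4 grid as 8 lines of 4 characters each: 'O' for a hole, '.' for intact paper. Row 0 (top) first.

Answer: OOOO
OOOO
OOOO
OOOO
OOOO
OOOO
OOOO
OOOO

Derivation:
Op 1 fold_down: fold axis h@4; visible region now rows[4,8) x cols[0,4) = 4x4
Op 2 fold_left: fold axis v@2; visible region now rows[4,8) x cols[0,2) = 4x2
Op 3 fold_down: fold axis h@6; visible region now rows[6,8) x cols[0,2) = 2x2
Op 4 fold_left: fold axis v@1; visible region now rows[6,8) x cols[0,1) = 2x1
Op 5 fold_down: fold axis h@7; visible region now rows[7,8) x cols[0,1) = 1x1
Op 6 cut(0, 0): punch at orig (7,0); cuts so far [(7, 0)]; region rows[7,8) x cols[0,1) = 1x1
Unfold 1 (reflect across h@7): 2 holes -> [(6, 0), (7, 0)]
Unfold 2 (reflect across v@1): 4 holes -> [(6, 0), (6, 1), (7, 0), (7, 1)]
Unfold 3 (reflect across h@6): 8 holes -> [(4, 0), (4, 1), (5, 0), (5, 1), (6, 0), (6, 1), (7, 0), (7, 1)]
Unfold 4 (reflect across v@2): 16 holes -> [(4, 0), (4, 1), (4, 2), (4, 3), (5, 0), (5, 1), (5, 2), (5, 3), (6, 0), (6, 1), (6, 2), (6, 3), (7, 0), (7, 1), (7, 2), (7, 3)]
Unfold 5 (reflect across h@4): 32 holes -> [(0, 0), (0, 1), (0, 2), (0, 3), (1, 0), (1, 1), (1, 2), (1, 3), (2, 0), (2, 1), (2, 2), (2, 3), (3, 0), (3, 1), (3, 2), (3, 3), (4, 0), (4, 1), (4, 2), (4, 3), (5, 0), (5, 1), (5, 2), (5, 3), (6, 0), (6, 1), (6, 2), (6, 3), (7, 0), (7, 1), (7, 2), (7, 3)]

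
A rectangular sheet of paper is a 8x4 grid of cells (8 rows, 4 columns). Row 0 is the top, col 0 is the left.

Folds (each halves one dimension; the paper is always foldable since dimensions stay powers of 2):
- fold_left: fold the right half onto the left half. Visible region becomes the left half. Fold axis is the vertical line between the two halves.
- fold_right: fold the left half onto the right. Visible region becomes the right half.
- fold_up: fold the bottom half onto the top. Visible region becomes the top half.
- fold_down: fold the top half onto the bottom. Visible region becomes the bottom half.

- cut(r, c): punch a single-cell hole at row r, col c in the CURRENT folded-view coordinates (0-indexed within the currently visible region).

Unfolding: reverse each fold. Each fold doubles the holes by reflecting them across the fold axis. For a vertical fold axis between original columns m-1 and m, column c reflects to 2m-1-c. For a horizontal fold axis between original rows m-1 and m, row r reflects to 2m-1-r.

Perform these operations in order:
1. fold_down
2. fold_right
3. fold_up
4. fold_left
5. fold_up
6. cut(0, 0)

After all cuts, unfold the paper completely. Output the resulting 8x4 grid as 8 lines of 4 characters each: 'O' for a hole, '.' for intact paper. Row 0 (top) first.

Op 1 fold_down: fold axis h@4; visible region now rows[4,8) x cols[0,4) = 4x4
Op 2 fold_right: fold axis v@2; visible region now rows[4,8) x cols[2,4) = 4x2
Op 3 fold_up: fold axis h@6; visible region now rows[4,6) x cols[2,4) = 2x2
Op 4 fold_left: fold axis v@3; visible region now rows[4,6) x cols[2,3) = 2x1
Op 5 fold_up: fold axis h@5; visible region now rows[4,5) x cols[2,3) = 1x1
Op 6 cut(0, 0): punch at orig (4,2); cuts so far [(4, 2)]; region rows[4,5) x cols[2,3) = 1x1
Unfold 1 (reflect across h@5): 2 holes -> [(4, 2), (5, 2)]
Unfold 2 (reflect across v@3): 4 holes -> [(4, 2), (4, 3), (5, 2), (5, 3)]
Unfold 3 (reflect across h@6): 8 holes -> [(4, 2), (4, 3), (5, 2), (5, 3), (6, 2), (6, 3), (7, 2), (7, 3)]
Unfold 4 (reflect across v@2): 16 holes -> [(4, 0), (4, 1), (4, 2), (4, 3), (5, 0), (5, 1), (5, 2), (5, 3), (6, 0), (6, 1), (6, 2), (6, 3), (7, 0), (7, 1), (7, 2), (7, 3)]
Unfold 5 (reflect across h@4): 32 holes -> [(0, 0), (0, 1), (0, 2), (0, 3), (1, 0), (1, 1), (1, 2), (1, 3), (2, 0), (2, 1), (2, 2), (2, 3), (3, 0), (3, 1), (3, 2), (3, 3), (4, 0), (4, 1), (4, 2), (4, 3), (5, 0), (5, 1), (5, 2), (5, 3), (6, 0), (6, 1), (6, 2), (6, 3), (7, 0), (7, 1), (7, 2), (7, 3)]

Answer: OOOO
OOOO
OOOO
OOOO
OOOO
OOOO
OOOO
OOOO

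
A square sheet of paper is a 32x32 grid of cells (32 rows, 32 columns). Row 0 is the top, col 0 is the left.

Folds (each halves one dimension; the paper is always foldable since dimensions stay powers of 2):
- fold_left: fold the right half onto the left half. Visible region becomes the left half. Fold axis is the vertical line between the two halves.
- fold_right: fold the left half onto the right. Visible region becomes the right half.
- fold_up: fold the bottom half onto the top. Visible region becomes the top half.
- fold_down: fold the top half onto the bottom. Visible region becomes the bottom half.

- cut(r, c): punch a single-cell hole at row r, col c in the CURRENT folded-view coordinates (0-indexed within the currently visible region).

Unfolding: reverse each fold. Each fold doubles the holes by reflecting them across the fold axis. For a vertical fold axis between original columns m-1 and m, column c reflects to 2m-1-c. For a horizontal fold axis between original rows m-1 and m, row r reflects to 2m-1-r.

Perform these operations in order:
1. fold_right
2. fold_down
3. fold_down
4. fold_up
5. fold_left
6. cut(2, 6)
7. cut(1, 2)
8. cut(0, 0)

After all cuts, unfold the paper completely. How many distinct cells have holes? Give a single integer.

Answer: 96

Derivation:
Op 1 fold_right: fold axis v@16; visible region now rows[0,32) x cols[16,32) = 32x16
Op 2 fold_down: fold axis h@16; visible region now rows[16,32) x cols[16,32) = 16x16
Op 3 fold_down: fold axis h@24; visible region now rows[24,32) x cols[16,32) = 8x16
Op 4 fold_up: fold axis h@28; visible region now rows[24,28) x cols[16,32) = 4x16
Op 5 fold_left: fold axis v@24; visible region now rows[24,28) x cols[16,24) = 4x8
Op 6 cut(2, 6): punch at orig (26,22); cuts so far [(26, 22)]; region rows[24,28) x cols[16,24) = 4x8
Op 7 cut(1, 2): punch at orig (25,18); cuts so far [(25, 18), (26, 22)]; region rows[24,28) x cols[16,24) = 4x8
Op 8 cut(0, 0): punch at orig (24,16); cuts so far [(24, 16), (25, 18), (26, 22)]; region rows[24,28) x cols[16,24) = 4x8
Unfold 1 (reflect across v@24): 6 holes -> [(24, 16), (24, 31), (25, 18), (25, 29), (26, 22), (26, 25)]
Unfold 2 (reflect across h@28): 12 holes -> [(24, 16), (24, 31), (25, 18), (25, 29), (26, 22), (26, 25), (29, 22), (29, 25), (30, 18), (30, 29), (31, 16), (31, 31)]
Unfold 3 (reflect across h@24): 24 holes -> [(16, 16), (16, 31), (17, 18), (17, 29), (18, 22), (18, 25), (21, 22), (21, 25), (22, 18), (22, 29), (23, 16), (23, 31), (24, 16), (24, 31), (25, 18), (25, 29), (26, 22), (26, 25), (29, 22), (29, 25), (30, 18), (30, 29), (31, 16), (31, 31)]
Unfold 4 (reflect across h@16): 48 holes -> [(0, 16), (0, 31), (1, 18), (1, 29), (2, 22), (2, 25), (5, 22), (5, 25), (6, 18), (6, 29), (7, 16), (7, 31), (8, 16), (8, 31), (9, 18), (9, 29), (10, 22), (10, 25), (13, 22), (13, 25), (14, 18), (14, 29), (15, 16), (15, 31), (16, 16), (16, 31), (17, 18), (17, 29), (18, 22), (18, 25), (21, 22), (21, 25), (22, 18), (22, 29), (23, 16), (23, 31), (24, 16), (24, 31), (25, 18), (25, 29), (26, 22), (26, 25), (29, 22), (29, 25), (30, 18), (30, 29), (31, 16), (31, 31)]
Unfold 5 (reflect across v@16): 96 holes -> [(0, 0), (0, 15), (0, 16), (0, 31), (1, 2), (1, 13), (1, 18), (1, 29), (2, 6), (2, 9), (2, 22), (2, 25), (5, 6), (5, 9), (5, 22), (5, 25), (6, 2), (6, 13), (6, 18), (6, 29), (7, 0), (7, 15), (7, 16), (7, 31), (8, 0), (8, 15), (8, 16), (8, 31), (9, 2), (9, 13), (9, 18), (9, 29), (10, 6), (10, 9), (10, 22), (10, 25), (13, 6), (13, 9), (13, 22), (13, 25), (14, 2), (14, 13), (14, 18), (14, 29), (15, 0), (15, 15), (15, 16), (15, 31), (16, 0), (16, 15), (16, 16), (16, 31), (17, 2), (17, 13), (17, 18), (17, 29), (18, 6), (18, 9), (18, 22), (18, 25), (21, 6), (21, 9), (21, 22), (21, 25), (22, 2), (22, 13), (22, 18), (22, 29), (23, 0), (23, 15), (23, 16), (23, 31), (24, 0), (24, 15), (24, 16), (24, 31), (25, 2), (25, 13), (25, 18), (25, 29), (26, 6), (26, 9), (26, 22), (26, 25), (29, 6), (29, 9), (29, 22), (29, 25), (30, 2), (30, 13), (30, 18), (30, 29), (31, 0), (31, 15), (31, 16), (31, 31)]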